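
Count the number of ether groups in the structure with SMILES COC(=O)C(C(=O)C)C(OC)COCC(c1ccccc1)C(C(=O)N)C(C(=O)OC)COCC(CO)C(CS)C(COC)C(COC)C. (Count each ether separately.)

5

Working along the chain:
  CH3OOC: CH3O–C(=O)–: carbonyl C bonded to C and to –OCH3 → ester (not ketone + ether).
  CH(COCH3): pendant –COCH3: carbonyl C bonded to two carbons → ketone.
  CH(OCH3): pendant –OCH3: C–O–C with sp³ C, no adjacent C=O → ether.
  CH2OCH2: C–O–C with sp³ carbons on both sides and no adjacent C=O → ether.
  CH(C6H5): pendant –C6H5: benzene ring → arene.
  CH(CONH2): pendant –CONH2: carbonyl C bonded to C and N → amide.
  CH(COOCH3): pendant –COOCH3: carbonyl C bonded to C and –OCH3 → ester.
  CH2OCH2: C–O–C with sp³ carbons on both sides and no adjacent C=O → ether.
  CH(CH2OH): pendant –CH2OH on an sp³ backbone C → alcohol.
  CH(CH2SH): pendant –CH2SH → thiol.
  CH(CH2OCH3): pendant –CH2OCH3: C–O–C linkage → ether.
  CH(CH2OCH3): pendant –CH2OCH3: C–O–C linkage → ether.
Ether appears at: CH(OCH3), CH2OCH2, CH2OCH2, CH(CH2OCH3), CH(CH2OCH3) → 5.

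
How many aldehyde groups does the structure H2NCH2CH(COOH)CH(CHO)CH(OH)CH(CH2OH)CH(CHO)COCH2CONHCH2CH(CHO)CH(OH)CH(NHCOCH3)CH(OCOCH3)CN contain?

3

Working along the chain:
  H2NCH2: –NH2 on an sp³ carbon with no adjacent C=O → amine.
  CH(COOH): pendant –COOH: carbonyl C bonded to C and –OH → carboxylic acid.
  CH(CHO): pendant –CHO: carbonyl C bonded to C and H → aldehyde.
  CH(OH): –OH on an sp³ carbon → alcohol (secondary).
  CH(CH2OH): pendant –CH2OH on an sp³ backbone C → alcohol.
  CH(CHO): pendant –CHO: carbonyl C bonded to C and H → aldehyde.
  CO: –C(=O)– with carbon on both sides → ketone.
  CH2CONHCH2: –C(=O)–N– linkage → amide (the N is not an amine).
  CH(CHO): pendant –CHO: carbonyl C bonded to C and H → aldehyde.
  CH(OH): –OH on an sp³ carbon → alcohol (secondary).
  CH(NHCOCH3): pendant –NHC(=O)CH3: N bonded to a carbonyl → amide (not amine).
  CH(OCOCH3): pendant –OC(=O)CH3: an acyloxy group → ester.
  CN: –C≡N: carbon triple-bonded to nitrogen → nitrile.
Aldehyde appears at: CH(CHO), CH(CHO), CH(CHO) → 3.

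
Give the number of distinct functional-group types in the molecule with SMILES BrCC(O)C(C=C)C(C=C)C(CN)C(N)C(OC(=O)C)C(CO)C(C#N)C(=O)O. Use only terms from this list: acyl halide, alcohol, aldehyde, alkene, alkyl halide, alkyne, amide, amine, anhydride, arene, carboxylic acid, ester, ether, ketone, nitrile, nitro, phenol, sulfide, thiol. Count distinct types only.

7

halogen on an sp³ carbon → alkyl halide.
–OH on an sp³ carbon → alcohol (secondary).
pendant –CH=CH2: C=C double bond → alkene.
pendant –CH=CH2: C=C double bond → alkene.
pendant –CH2NH2: N on sp³ C, no adjacent C=O → amine.
–NH2 on an sp³ carbon with no adjacent C=O → amine.
pendant –OC(=O)CH3: an acyloxy group → ester.
pendant –CH2OH on an sp³ backbone C → alcohol.
pendant –C≡N: nitrile.
–COOH: carbonyl C bonded to –OH and C → carboxylic acid (the –OH is not a separate alcohol).
Distinct types present: alcohol, alkene, alkyl halide, amine, carboxylic acid, ester, nitrile.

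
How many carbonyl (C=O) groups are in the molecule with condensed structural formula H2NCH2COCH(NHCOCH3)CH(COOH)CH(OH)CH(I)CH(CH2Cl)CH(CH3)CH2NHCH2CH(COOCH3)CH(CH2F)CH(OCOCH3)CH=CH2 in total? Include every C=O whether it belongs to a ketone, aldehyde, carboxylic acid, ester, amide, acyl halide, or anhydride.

CO: ketone, 1 C=O (running total 1).
CH(NHCOCH3): amide, 1 C=O (running total 2).
CH(COOH): carboxylic acid, 1 C=O (running total 3).
CH(COOCH3): ester, 1 C=O (running total 4).
CH(OCOCH3): ester, 1 C=O (running total 5).

5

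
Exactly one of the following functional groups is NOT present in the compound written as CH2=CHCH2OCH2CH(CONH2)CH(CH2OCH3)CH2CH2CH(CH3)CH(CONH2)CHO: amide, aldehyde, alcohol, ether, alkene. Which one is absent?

alcohol

alkene: present (CH2=CH — C=C double bond → alkene).
amide: present (CH(CONH2) — pendant –CONH2: carbonyl C bonded to C and N → amide).
ether: present (CH2OCH2 — C–O–C with sp³ carbons on both sides and no adjacent C=O → ether).
aldehyde: present (CHO — terminal –CHO: carbonyl C bonded to H and C → aldehyde).
alcohol: no segment matches this pattern.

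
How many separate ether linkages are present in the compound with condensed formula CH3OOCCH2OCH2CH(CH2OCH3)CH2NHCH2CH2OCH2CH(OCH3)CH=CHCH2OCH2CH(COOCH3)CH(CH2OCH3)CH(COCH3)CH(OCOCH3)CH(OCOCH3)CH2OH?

CH3O–C(=O)–: carbonyl C bonded to C and to –OCH3 → ester (not ketone + ether).
C–O–C with sp³ carbons on both sides and no adjacent C=O → ether.
pendant –CH2OCH3: C–O–C linkage → ether.
C–N–C with sp³ carbons and no adjacent C=O → amine (secondary).
C–O–C with sp³ carbons on both sides and no adjacent C=O → ether.
pendant –OCH3: C–O–C with sp³ C, no adjacent C=O → ether.
C=C double bond → alkene.
C–O–C with sp³ carbons on both sides and no adjacent C=O → ether.
pendant –COOCH3: carbonyl C bonded to C and –OCH3 → ester.
pendant –CH2OCH3: C–O–C linkage → ether.
pendant –COCH3: carbonyl C bonded to two carbons → ketone.
pendant –OC(=O)CH3: an acyloxy group → ester.
pendant –OC(=O)CH3: an acyloxy group → ester.
–OH on an sp³ carbon → alcohol.
Ether appears at: CH2OCH2, CH(CH2OCH3), CH2OCH2, CH(OCH3), CH2OCH2, CH(CH2OCH3) → 6.

6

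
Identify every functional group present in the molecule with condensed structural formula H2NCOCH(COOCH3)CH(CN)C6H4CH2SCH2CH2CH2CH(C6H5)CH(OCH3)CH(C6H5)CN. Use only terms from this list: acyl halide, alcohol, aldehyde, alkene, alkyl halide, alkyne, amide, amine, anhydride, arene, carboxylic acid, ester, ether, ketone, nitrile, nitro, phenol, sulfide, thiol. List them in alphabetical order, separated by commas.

–C(=O)NH2: carbonyl C bonded to C and to N → amide (the N is not a separate amine).
pendant –COOCH3: carbonyl C bonded to C and –OCH3 → ester.
pendant –C≡N: nitrile.
para-disubstituted benzene ring → arene.
C–S–C linkage → sulfide (thioether).
pendant –C6H5: benzene ring → arene.
pendant –OCH3: C–O–C with sp³ C, no adjacent C=O → ether.
pendant –C6H5: benzene ring → arene.
–C≡N: carbon triple-bonded to nitrogen → nitrile.

amide, arene, ester, ether, nitrile, sulfide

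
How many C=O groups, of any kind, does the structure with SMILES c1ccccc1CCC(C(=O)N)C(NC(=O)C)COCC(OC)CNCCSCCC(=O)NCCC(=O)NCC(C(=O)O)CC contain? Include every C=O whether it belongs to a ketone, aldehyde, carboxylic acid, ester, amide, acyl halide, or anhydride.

5

CH(CONH2): amide, 1 C=O (running total 1).
CH(NHCOCH3): amide, 1 C=O (running total 2).
CH2CONHCH2: amide, 1 C=O (running total 3).
CH2CONHCH2: amide, 1 C=O (running total 4).
CH(COOH): carboxylic acid, 1 C=O (running total 5).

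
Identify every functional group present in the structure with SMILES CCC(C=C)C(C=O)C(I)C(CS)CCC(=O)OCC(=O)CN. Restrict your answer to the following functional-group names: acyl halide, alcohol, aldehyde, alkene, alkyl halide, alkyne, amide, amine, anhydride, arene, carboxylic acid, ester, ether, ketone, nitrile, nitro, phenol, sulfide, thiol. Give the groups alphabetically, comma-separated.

pendant –CH=CH2: C=C double bond → alkene.
pendant –CHO: carbonyl C bonded to C and H → aldehyde.
halogen on an sp³ carbon → alkyl halide.
pendant –CH2SH → thiol.
–C(=O)–O–C with C on the carbonyl side → ester.
–C(=O)– with carbon on both sides → ketone.
–NH2 on an sp³ carbon with no adjacent C=O → amine.

aldehyde, alkene, alkyl halide, amine, ester, ketone, thiol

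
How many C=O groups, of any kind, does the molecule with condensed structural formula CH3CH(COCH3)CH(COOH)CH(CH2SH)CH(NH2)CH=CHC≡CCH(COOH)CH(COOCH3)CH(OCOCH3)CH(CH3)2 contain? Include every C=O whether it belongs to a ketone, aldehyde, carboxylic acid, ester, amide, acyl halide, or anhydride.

5

CH(COCH3): ketone, 1 C=O (running total 1).
CH(COOH): carboxylic acid, 1 C=O (running total 2).
CH(COOH): carboxylic acid, 1 C=O (running total 3).
CH(COOCH3): ester, 1 C=O (running total 4).
CH(OCOCH3): ester, 1 C=O (running total 5).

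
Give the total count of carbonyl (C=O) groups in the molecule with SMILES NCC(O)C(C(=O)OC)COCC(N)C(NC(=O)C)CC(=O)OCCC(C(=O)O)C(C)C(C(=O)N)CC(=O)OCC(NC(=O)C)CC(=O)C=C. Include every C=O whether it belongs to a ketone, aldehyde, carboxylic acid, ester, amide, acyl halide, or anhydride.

CH(COOCH3): ester, 1 C=O (running total 1).
CH(NHCOCH3): amide, 1 C=O (running total 2).
CH2COOCH2: ester, 1 C=O (running total 3).
CH(COOH): carboxylic acid, 1 C=O (running total 4).
CH(CONH2): amide, 1 C=O (running total 5).
CH2COOCH2: ester, 1 C=O (running total 6).
CH(NHCOCH3): amide, 1 C=O (running total 7).
CO: ketone, 1 C=O (running total 8).

8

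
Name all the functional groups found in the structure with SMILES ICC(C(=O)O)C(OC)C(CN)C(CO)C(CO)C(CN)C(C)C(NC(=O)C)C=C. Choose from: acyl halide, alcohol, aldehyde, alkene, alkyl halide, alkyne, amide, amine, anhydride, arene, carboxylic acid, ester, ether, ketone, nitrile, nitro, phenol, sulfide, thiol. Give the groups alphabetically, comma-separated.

Reading the structure from left to right:
  ICH2: halogen on an sp³ carbon → alkyl halide.
  CH(COOH): pendant –COOH: carbonyl C bonded to C and –OH → carboxylic acid.
  CH(OCH3): pendant –OCH3: C–O–C with sp³ C, no adjacent C=O → ether.
  CH(CH2NH2): pendant –CH2NH2: N on sp³ C, no adjacent C=O → amine.
  CH(CH2OH): pendant –CH2OH on an sp³ backbone C → alcohol.
  CH(CH2OH): pendant –CH2OH on an sp³ backbone C → alcohol.
  CH(CH2NH2): pendant –CH2NH2: N on sp³ C, no adjacent C=O → amine.
  CH(NHCOCH3): pendant –NHC(=O)CH3: N bonded to a carbonyl → amide (not amine).
  CH=CH2: C=C double bond → alkene.

alcohol, alkene, alkyl halide, amide, amine, carboxylic acid, ether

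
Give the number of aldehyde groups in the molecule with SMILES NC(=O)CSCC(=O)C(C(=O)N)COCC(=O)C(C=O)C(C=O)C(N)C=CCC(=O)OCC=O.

Working along the chain:
  H2NCO: –C(=O)NH2: carbonyl C bonded to C and to N → amide (the N is not a separate amine).
  CH2SCH2: C–S–C linkage → sulfide (thioether).
  CO: –C(=O)– with carbon on both sides → ketone.
  CH(CONH2): pendant –CONH2: carbonyl C bonded to C and N → amide.
  CH2OCH2: C–O–C with sp³ carbons on both sides and no adjacent C=O → ether.
  CO: –C(=O)– with carbon on both sides → ketone.
  CH(CHO): pendant –CHO: carbonyl C bonded to C and H → aldehyde.
  CH(CHO): pendant –CHO: carbonyl C bonded to C and H → aldehyde.
  CH(NH2): –NH2 on an sp³ carbon with no adjacent C=O → amine.
  CH=CH: C=C double bond → alkene.
  CH2COOCH2: –C(=O)–O–C with C on the carbonyl side → ester.
  CHO: terminal –CHO: carbonyl C bonded to H and C → aldehyde.
Aldehyde appears at: CH(CHO), CH(CHO), CHO → 3.

3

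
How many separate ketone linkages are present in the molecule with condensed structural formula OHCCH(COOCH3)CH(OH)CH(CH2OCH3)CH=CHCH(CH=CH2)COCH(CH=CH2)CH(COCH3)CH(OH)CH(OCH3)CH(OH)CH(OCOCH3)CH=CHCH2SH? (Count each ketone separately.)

2

Working along the chain:
  OHC: terminal –CHO: carbonyl C bonded to H and C → aldehyde.
  CH(COOCH3): pendant –COOCH3: carbonyl C bonded to C and –OCH3 → ester.
  CH(OH): –OH on an sp³ carbon → alcohol (secondary).
  CH(CH2OCH3): pendant –CH2OCH3: C–O–C linkage → ether.
  CH=CH: C=C double bond → alkene.
  CH(CH=CH2): pendant –CH=CH2: C=C double bond → alkene.
  CO: –C(=O)– with carbon on both sides → ketone.
  CH(CH=CH2): pendant –CH=CH2: C=C double bond → alkene.
  CH(COCH3): pendant –COCH3: carbonyl C bonded to two carbons → ketone.
  CH(OH): –OH on an sp³ carbon → alcohol (secondary).
  CH(OCH3): pendant –OCH3: C–O–C with sp³ C, no adjacent C=O → ether.
  CH(OH): –OH on an sp³ carbon → alcohol (secondary).
  CH(OCOCH3): pendant –OC(=O)CH3: an acyloxy group → ester.
  CH=CH: C=C double bond → alkene.
  CH2SH: –SH on an sp³ carbon → thiol.
Ketone appears at: CO, CH(COCH3) → 2.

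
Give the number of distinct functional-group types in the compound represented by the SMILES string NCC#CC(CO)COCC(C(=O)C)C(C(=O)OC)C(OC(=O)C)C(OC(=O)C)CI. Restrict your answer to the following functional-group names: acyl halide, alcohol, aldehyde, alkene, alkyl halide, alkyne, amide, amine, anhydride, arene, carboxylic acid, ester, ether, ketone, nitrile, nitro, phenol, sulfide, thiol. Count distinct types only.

Reading the structure from left to right:
  H2NCH2: –NH2 on an sp³ carbon with no adjacent C=O → amine.
  C≡C: C≡C triple bond → alkyne.
  CH(CH2OH): pendant –CH2OH on an sp³ backbone C → alcohol.
  CH2OCH2: C–O–C with sp³ carbons on both sides and no adjacent C=O → ether.
  CH(COCH3): pendant –COCH3: carbonyl C bonded to two carbons → ketone.
  CH(COOCH3): pendant –COOCH3: carbonyl C bonded to C and –OCH3 → ester.
  CH(OCOCH3): pendant –OC(=O)CH3: an acyloxy group → ester.
  CH(OCOCH3): pendant –OC(=O)CH3: an acyloxy group → ester.
  CH2I: halogen on an sp³ carbon → alkyl halide.
Distinct types present: alcohol, alkyl halide, alkyne, amine, ester, ether, ketone.

7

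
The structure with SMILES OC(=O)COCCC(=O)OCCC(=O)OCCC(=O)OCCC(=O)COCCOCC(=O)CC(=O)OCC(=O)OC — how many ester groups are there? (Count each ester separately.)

Working along the chain:
  HOOC: –COOH: carbonyl C bonded to –OH and C → carboxylic acid (the –OH is not a separate alcohol).
  CH2OCH2: C–O–C with sp³ carbons on both sides and no adjacent C=O → ether.
  CH2COOCH2: –C(=O)–O–C with C on the carbonyl side → ester.
  CH2COOCH2: –C(=O)–O–C with C on the carbonyl side → ester.
  CH2COOCH2: –C(=O)–O–C with C on the carbonyl side → ester.
  CO: –C(=O)– with carbon on both sides → ketone.
  CH2OCH2: C–O–C with sp³ carbons on both sides and no adjacent C=O → ether.
  CH2OCH2: C–O–C with sp³ carbons on both sides and no adjacent C=O → ether.
  CO: –C(=O)– with carbon on both sides → ketone.
  CH2COOCH2: –C(=O)–O–C with C on the carbonyl side → ester.
  COOCH3: –C(=O)OCH3: carbonyl C bonded to C and to –OCH3 → ester (not ketone + ether).
Ester appears at: CH2COOCH2, CH2COOCH2, CH2COOCH2, CH2COOCH2, COOCH3 → 5.

5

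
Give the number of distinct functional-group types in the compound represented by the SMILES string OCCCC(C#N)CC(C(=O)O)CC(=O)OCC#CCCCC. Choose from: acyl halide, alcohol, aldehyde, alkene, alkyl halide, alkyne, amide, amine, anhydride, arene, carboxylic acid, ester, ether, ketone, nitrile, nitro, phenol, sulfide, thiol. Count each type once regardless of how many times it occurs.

Taking each segment in turn:
  HOCH2: HO– on an sp³ carbon → alcohol.
  CH(CN): pendant –C≡N: nitrile.
  CH(COOH): pendant –COOH: carbonyl C bonded to C and –OH → carboxylic acid.
  CH2COOCH2: –C(=O)–O–C with C on the carbonyl side → ester.
  C≡C: C≡C triple bond → alkyne.
Distinct types present: alcohol, alkyne, carboxylic acid, ester, nitrile.

5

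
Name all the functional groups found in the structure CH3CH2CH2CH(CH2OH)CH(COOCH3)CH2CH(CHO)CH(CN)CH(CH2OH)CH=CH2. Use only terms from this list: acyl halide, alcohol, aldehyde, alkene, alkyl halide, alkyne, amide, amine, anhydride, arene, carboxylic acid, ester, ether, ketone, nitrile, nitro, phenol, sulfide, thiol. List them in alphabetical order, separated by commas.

alcohol, aldehyde, alkene, ester, nitrile

Working along the chain:
  CH(CH2OH): pendant –CH2OH on an sp³ backbone C → alcohol.
  CH(COOCH3): pendant –COOCH3: carbonyl C bonded to C and –OCH3 → ester.
  CH(CHO): pendant –CHO: carbonyl C bonded to C and H → aldehyde.
  CH(CN): pendant –C≡N: nitrile.
  CH(CH2OH): pendant –CH2OH on an sp³ backbone C → alcohol.
  CH=CH2: C=C double bond → alkene.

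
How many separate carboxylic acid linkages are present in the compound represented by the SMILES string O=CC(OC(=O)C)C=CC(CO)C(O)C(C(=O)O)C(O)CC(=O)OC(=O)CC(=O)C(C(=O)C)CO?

1

terminal –CHO: carbonyl C bonded to H and C → aldehyde.
pendant –OC(=O)CH3: an acyloxy group → ester.
C=C double bond → alkene.
pendant –CH2OH on an sp³ backbone C → alcohol.
–OH on an sp³ carbon → alcohol (secondary).
pendant –COOH: carbonyl C bonded to C and –OH → carboxylic acid.
–OH on an sp³ carbon → alcohol (secondary).
two acyl groups sharing one oxygen, –C(=O)–O–C(=O)– → anhydride.
–C(=O)– with carbon on both sides → ketone.
pendant –COCH3: carbonyl C bonded to two carbons → ketone.
–OH on an sp³ carbon → alcohol.
Carboxylic acid appears at: CH(COOH) → 1.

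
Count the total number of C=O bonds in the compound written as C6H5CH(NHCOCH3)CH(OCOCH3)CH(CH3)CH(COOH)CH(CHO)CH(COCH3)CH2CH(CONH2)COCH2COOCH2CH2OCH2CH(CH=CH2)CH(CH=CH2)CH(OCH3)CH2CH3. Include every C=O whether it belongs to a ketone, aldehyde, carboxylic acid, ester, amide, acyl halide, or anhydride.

8

CH(NHCOCH3): amide, 1 C=O (running total 1).
CH(OCOCH3): ester, 1 C=O (running total 2).
CH(COOH): carboxylic acid, 1 C=O (running total 3).
CH(CHO): aldehyde, 1 C=O (running total 4).
CH(COCH3): ketone, 1 C=O (running total 5).
CH(CONH2): amide, 1 C=O (running total 6).
CO: ketone, 1 C=O (running total 7).
CH2COOCH2: ester, 1 C=O (running total 8).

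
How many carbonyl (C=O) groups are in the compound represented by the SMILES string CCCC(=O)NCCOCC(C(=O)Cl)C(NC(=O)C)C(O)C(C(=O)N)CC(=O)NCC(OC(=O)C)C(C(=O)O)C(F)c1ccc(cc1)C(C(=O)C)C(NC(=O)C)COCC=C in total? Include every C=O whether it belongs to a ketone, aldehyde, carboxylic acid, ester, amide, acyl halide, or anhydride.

CH2CONHCH2: amide, 1 C=O (running total 1).
CH(COCl): acyl halide, 1 C=O (running total 2).
CH(NHCOCH3): amide, 1 C=O (running total 3).
CH(CONH2): amide, 1 C=O (running total 4).
CH2CONHCH2: amide, 1 C=O (running total 5).
CH(OCOCH3): ester, 1 C=O (running total 6).
CH(COOH): carboxylic acid, 1 C=O (running total 7).
CH(COCH3): ketone, 1 C=O (running total 8).
CH(NHCOCH3): amide, 1 C=O (running total 9).

9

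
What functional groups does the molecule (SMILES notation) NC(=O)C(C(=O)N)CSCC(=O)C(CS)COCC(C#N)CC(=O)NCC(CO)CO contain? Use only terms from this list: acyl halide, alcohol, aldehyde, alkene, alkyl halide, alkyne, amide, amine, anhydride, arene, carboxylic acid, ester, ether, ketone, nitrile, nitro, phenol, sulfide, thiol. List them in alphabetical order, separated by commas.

Reading the structure from left to right:
  H2NCO: –C(=O)NH2: carbonyl C bonded to C and to N → amide (the N is not a separate amine).
  CH(CONH2): pendant –CONH2: carbonyl C bonded to C and N → amide.
  CH2SCH2: C–S–C linkage → sulfide (thioether).
  CO: –C(=O)– with carbon on both sides → ketone.
  CH(CH2SH): pendant –CH2SH → thiol.
  CH2OCH2: C–O–C with sp³ carbons on both sides and no adjacent C=O → ether.
  CH(CN): pendant –C≡N: nitrile.
  CH2CONHCH2: –C(=O)–N– linkage → amide (the N is not an amine).
  CH(CH2OH): pendant –CH2OH on an sp³ backbone C → alcohol.
  CH2OH: –OH on an sp³ carbon → alcohol.

alcohol, amide, ether, ketone, nitrile, sulfide, thiol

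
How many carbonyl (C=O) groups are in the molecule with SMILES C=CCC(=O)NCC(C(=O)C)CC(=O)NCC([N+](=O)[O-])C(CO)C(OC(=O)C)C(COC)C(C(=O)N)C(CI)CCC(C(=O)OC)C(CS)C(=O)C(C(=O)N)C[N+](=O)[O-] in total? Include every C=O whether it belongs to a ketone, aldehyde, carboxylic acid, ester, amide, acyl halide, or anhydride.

8

CH2CONHCH2: amide, 1 C=O (running total 1).
CH(COCH3): ketone, 1 C=O (running total 2).
CH2CONHCH2: amide, 1 C=O (running total 3).
CH(OCOCH3): ester, 1 C=O (running total 4).
CH(CONH2): amide, 1 C=O (running total 5).
CH(COOCH3): ester, 1 C=O (running total 6).
CO: ketone, 1 C=O (running total 7).
CH(CONH2): amide, 1 C=O (running total 8).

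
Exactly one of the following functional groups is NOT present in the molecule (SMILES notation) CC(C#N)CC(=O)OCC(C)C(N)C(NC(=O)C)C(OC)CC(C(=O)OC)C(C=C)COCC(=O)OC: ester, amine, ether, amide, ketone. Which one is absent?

amine: present (CH(NH2) — –NH2 on an sp³ carbon with no adjacent C=O → amine).
ester: present (CH2COOCH2 — –C(=O)–O–C with C on the carbonyl side → ester).
amide: present (CH(NHCOCH3) — pendant –NHC(=O)CH3: N bonded to a carbonyl → amide (not amine)).
ether: present (CH(OCH3) — pendant –OCH3: C–O–C with sp³ C, no adjacent C=O → ether).
ketone: absent. In each of CH2COOCH2, CH(COOCH3) and COOCH3, the C=O is bonded to an –O–C group, which defines an ester, not a ketone. In CH(NHCOCH3), the C=O is bonded to nitrogen, which defines an amide, not a ketone.

ketone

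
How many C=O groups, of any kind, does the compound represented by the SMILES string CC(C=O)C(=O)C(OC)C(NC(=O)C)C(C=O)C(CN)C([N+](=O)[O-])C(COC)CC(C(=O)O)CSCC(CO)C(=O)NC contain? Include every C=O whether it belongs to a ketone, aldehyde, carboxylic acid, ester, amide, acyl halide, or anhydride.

6

CH(CHO): aldehyde, 1 C=O (running total 1).
CO: ketone, 1 C=O (running total 2).
CH(NHCOCH3): amide, 1 C=O (running total 3).
CH(CHO): aldehyde, 1 C=O (running total 4).
CH(COOH): carboxylic acid, 1 C=O (running total 5).
CONHCH3: amide, 1 C=O (running total 6).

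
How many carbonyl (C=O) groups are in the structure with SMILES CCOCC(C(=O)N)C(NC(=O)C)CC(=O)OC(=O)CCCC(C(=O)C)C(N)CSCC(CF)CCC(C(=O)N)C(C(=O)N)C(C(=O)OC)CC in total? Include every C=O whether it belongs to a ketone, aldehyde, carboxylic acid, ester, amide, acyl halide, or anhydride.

8

CH(CONH2): amide, 1 C=O (running total 1).
CH(NHCOCH3): amide, 1 C=O (running total 2).
CH2CO-O-COCH2: anhydride, 2 C=O (running total 4).
CH(COCH3): ketone, 1 C=O (running total 5).
CH(CONH2): amide, 1 C=O (running total 6).
CH(CONH2): amide, 1 C=O (running total 7).
CH(COOCH3): ester, 1 C=O (running total 8).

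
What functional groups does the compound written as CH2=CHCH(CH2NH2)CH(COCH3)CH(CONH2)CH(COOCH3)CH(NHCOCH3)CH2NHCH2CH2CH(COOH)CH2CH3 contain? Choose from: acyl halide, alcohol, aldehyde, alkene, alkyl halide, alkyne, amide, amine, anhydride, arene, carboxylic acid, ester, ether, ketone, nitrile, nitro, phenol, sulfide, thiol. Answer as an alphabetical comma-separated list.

C=C double bond → alkene.
pendant –CH2NH2: N on sp³ C, no adjacent C=O → amine.
pendant –COCH3: carbonyl C bonded to two carbons → ketone.
pendant –CONH2: carbonyl C bonded to C and N → amide.
pendant –COOCH3: carbonyl C bonded to C and –OCH3 → ester.
pendant –NHC(=O)CH3: N bonded to a carbonyl → amide (not amine).
C–N–C with sp³ carbons and no adjacent C=O → amine (secondary).
pendant –COOH: carbonyl C bonded to C and –OH → carboxylic acid.

alkene, amide, amine, carboxylic acid, ester, ketone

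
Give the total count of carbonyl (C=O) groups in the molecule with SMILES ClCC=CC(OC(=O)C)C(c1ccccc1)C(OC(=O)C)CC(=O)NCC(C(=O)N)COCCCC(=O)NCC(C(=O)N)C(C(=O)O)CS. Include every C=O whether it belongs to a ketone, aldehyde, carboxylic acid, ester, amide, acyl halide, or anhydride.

7

CH(OCOCH3): ester, 1 C=O (running total 1).
CH(OCOCH3): ester, 1 C=O (running total 2).
CH2CONHCH2: amide, 1 C=O (running total 3).
CH(CONH2): amide, 1 C=O (running total 4).
CH2CONHCH2: amide, 1 C=O (running total 5).
CH(CONH2): amide, 1 C=O (running total 6).
CH(COOH): carboxylic acid, 1 C=O (running total 7).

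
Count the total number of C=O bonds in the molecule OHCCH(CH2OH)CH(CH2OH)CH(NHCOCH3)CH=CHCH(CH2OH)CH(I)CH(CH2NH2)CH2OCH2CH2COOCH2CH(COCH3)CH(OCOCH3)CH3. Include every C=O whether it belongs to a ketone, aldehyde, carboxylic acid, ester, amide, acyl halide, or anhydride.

OHC: aldehyde, 1 C=O (running total 1).
CH(NHCOCH3): amide, 1 C=O (running total 2).
CH2COOCH2: ester, 1 C=O (running total 3).
CH(COCH3): ketone, 1 C=O (running total 4).
CH(OCOCH3): ester, 1 C=O (running total 5).

5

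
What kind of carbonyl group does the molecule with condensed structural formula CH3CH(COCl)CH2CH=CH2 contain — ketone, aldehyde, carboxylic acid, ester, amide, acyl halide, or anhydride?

acyl halide

The carbonyl is in the CH(COCl) segment: pendant –C(=O)X: carbonyl C bonded to C and halogen → acyl halide.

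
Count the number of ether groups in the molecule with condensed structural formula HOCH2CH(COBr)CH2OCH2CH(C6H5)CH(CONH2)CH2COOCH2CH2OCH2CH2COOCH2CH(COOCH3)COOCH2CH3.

HO– on an sp³ carbon → alcohol.
pendant –C(=O)X: carbonyl C bonded to C and halogen → acyl halide.
C–O–C with sp³ carbons on both sides and no adjacent C=O → ether.
pendant –C6H5: benzene ring → arene.
pendant –CONH2: carbonyl C bonded to C and N → amide.
–C(=O)–O–C with C on the carbonyl side → ester.
C–O–C with sp³ carbons on both sides and no adjacent C=O → ether.
–C(=O)–O–C with C on the carbonyl side → ester.
pendant –COOCH3: carbonyl C bonded to C and –OCH3 → ester.
–C(=O)OCH2CH3: carbonyl C bonded to C and to –OEt → ester.
Ether appears at: CH2OCH2, CH2OCH2 → 2.

2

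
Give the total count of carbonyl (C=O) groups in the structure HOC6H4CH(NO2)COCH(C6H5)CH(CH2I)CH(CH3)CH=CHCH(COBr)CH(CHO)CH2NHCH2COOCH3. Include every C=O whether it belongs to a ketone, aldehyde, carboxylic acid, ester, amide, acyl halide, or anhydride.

CO: ketone, 1 C=O (running total 1).
CH(COBr): acyl halide, 1 C=O (running total 2).
CH(CHO): aldehyde, 1 C=O (running total 3).
COOCH3: ester, 1 C=O (running total 4).

4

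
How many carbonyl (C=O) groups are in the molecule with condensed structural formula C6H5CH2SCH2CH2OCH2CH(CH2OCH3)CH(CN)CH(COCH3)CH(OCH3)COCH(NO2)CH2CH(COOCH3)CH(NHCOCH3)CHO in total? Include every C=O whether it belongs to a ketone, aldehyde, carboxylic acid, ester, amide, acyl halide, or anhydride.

5

CH(COCH3): ketone, 1 C=O (running total 1).
CO: ketone, 1 C=O (running total 2).
CH(COOCH3): ester, 1 C=O (running total 3).
CH(NHCOCH3): amide, 1 C=O (running total 4).
CHO: aldehyde, 1 C=O (running total 5).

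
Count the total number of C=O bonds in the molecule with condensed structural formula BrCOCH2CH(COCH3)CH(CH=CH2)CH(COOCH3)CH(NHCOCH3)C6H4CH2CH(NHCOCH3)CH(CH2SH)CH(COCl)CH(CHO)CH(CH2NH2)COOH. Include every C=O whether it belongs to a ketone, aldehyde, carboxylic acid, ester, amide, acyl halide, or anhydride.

BrCO: acyl halide, 1 C=O (running total 1).
CH(COCH3): ketone, 1 C=O (running total 2).
CH(COOCH3): ester, 1 C=O (running total 3).
CH(NHCOCH3): amide, 1 C=O (running total 4).
CH(NHCOCH3): amide, 1 C=O (running total 5).
CH(COCl): acyl halide, 1 C=O (running total 6).
CH(CHO): aldehyde, 1 C=O (running total 7).
COOH: carboxylic acid, 1 C=O (running total 8).

8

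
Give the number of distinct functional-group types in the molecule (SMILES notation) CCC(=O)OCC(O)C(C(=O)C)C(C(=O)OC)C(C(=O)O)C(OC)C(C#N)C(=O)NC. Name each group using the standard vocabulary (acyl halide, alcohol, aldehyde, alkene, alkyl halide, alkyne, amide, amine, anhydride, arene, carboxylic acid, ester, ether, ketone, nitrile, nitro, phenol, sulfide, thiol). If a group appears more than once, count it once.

Reading the structure from left to right:
  CH2COOCH2: –C(=O)–O–C with C on the carbonyl side → ester.
  CH(OH): –OH on an sp³ carbon → alcohol (secondary).
  CH(COCH3): pendant –COCH3: carbonyl C bonded to two carbons → ketone.
  CH(COOCH3): pendant –COOCH3: carbonyl C bonded to C and –OCH3 → ester.
  CH(COOH): pendant –COOH: carbonyl C bonded to C and –OH → carboxylic acid.
  CH(OCH3): pendant –OCH3: C–O–C with sp³ C, no adjacent C=O → ether.
  CH(CN): pendant –C≡N: nitrile.
  CONHCH3: –C(=O)NHCH3: carbonyl C bonded to C and to N → amide (the N is not an amine).
Distinct types present: alcohol, amide, carboxylic acid, ester, ether, ketone, nitrile.

7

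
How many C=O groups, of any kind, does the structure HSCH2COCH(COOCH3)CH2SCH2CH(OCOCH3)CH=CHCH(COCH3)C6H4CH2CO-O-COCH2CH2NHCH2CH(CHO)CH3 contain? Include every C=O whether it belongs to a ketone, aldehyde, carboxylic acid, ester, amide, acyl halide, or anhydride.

CO: ketone, 1 C=O (running total 1).
CH(COOCH3): ester, 1 C=O (running total 2).
CH(OCOCH3): ester, 1 C=O (running total 3).
CH(COCH3): ketone, 1 C=O (running total 4).
CH2CO-O-COCH2: anhydride, 2 C=O (running total 6).
CH(CHO): aldehyde, 1 C=O (running total 7).

7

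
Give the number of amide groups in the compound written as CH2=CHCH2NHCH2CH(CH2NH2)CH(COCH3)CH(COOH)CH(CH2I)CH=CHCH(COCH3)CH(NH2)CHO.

0

Taking each segment in turn:
  CH2=CH: C=C double bond → alkene.
  CH2NHCH2: C–N–C with sp³ carbons and no adjacent C=O → amine (secondary).
  CH(CH2NH2): pendant –CH2NH2: N on sp³ C, no adjacent C=O → amine.
  CH(COCH3): pendant –COCH3: carbonyl C bonded to two carbons → ketone.
  CH(COOH): pendant –COOH: carbonyl C bonded to C and –OH → carboxylic acid.
  CH(CH2I): pendant –CH2X: halogen on sp³ carbon → alkyl halide.
  CH=CH: C=C double bond → alkene.
  CH(COCH3): pendant –COCH3: carbonyl C bonded to two carbons → ketone.
  CH(NH2): –NH2 on an sp³ carbon with no adjacent C=O → amine.
  CHO: terminal –CHO: carbonyl C bonded to H and C → aldehyde.
No segment is a amide: CH2NHCH2 is amine, not amide; CH(CH2NH2) is amine, not amide; CH(NH2) is amine, not amide. → 0.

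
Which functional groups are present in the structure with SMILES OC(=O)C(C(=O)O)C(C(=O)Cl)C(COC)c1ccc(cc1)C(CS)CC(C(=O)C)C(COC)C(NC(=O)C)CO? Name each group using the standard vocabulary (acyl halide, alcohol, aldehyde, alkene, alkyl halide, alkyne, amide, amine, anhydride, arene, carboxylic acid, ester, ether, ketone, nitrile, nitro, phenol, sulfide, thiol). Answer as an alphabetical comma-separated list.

Working along the chain:
  HOOC: –COOH: carbonyl C bonded to –OH and C → carboxylic acid (the –OH is not a separate alcohol).
  CH(COOH): pendant –COOH: carbonyl C bonded to C and –OH → carboxylic acid.
  CH(COCl): pendant –C(=O)X: carbonyl C bonded to C and halogen → acyl halide.
  CH(CH2OCH3): pendant –CH2OCH3: C–O–C linkage → ether.
  C6H4: para-disubstituted benzene ring → arene.
  CH(CH2SH): pendant –CH2SH → thiol.
  CH(COCH3): pendant –COCH3: carbonyl C bonded to two carbons → ketone.
  CH(CH2OCH3): pendant –CH2OCH3: C–O–C linkage → ether.
  CH(NHCOCH3): pendant –NHC(=O)CH3: N bonded to a carbonyl → amide (not amine).
  CH2OH: –OH on an sp³ carbon → alcohol.

acyl halide, alcohol, amide, arene, carboxylic acid, ether, ketone, thiol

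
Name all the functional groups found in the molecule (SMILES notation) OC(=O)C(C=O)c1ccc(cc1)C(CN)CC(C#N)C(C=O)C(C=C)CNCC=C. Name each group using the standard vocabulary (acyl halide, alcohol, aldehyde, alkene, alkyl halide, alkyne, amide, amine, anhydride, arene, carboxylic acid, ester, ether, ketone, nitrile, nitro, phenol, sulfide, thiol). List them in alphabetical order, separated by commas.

Taking each segment in turn:
  HOOC: –COOH: carbonyl C bonded to –OH and C → carboxylic acid (the –OH is not a separate alcohol).
  CH(CHO): pendant –CHO: carbonyl C bonded to C and H → aldehyde.
  C6H4: para-disubstituted benzene ring → arene.
  CH(CH2NH2): pendant –CH2NH2: N on sp³ C, no adjacent C=O → amine.
  CH(CN): pendant –C≡N: nitrile.
  CH(CHO): pendant –CHO: carbonyl C bonded to C and H → aldehyde.
  CH(CH=CH2): pendant –CH=CH2: C=C double bond → alkene.
  CH2NHCH2: C–N–C with sp³ carbons and no adjacent C=O → amine (secondary).
  CH=CH2: C=C double bond → alkene.

aldehyde, alkene, amine, arene, carboxylic acid, nitrile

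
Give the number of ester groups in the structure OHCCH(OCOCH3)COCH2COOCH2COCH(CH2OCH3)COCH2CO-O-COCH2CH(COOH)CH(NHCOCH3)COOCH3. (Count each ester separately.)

Reading the structure from left to right:
  OHC: terminal –CHO: carbonyl C bonded to H and C → aldehyde.
  CH(OCOCH3): pendant –OC(=O)CH3: an acyloxy group → ester.
  CO: –C(=O)– with carbon on both sides → ketone.
  CH2COOCH2: –C(=O)–O–C with C on the carbonyl side → ester.
  CO: –C(=O)– with carbon on both sides → ketone.
  CH(CH2OCH3): pendant –CH2OCH3: C–O–C linkage → ether.
  CO: –C(=O)– with carbon on both sides → ketone.
  CH2CO-O-COCH2: two acyl groups sharing one oxygen, –C(=O)–O–C(=O)– → anhydride.
  CH(COOH): pendant –COOH: carbonyl C bonded to C and –OH → carboxylic acid.
  CH(NHCOCH3): pendant –NHC(=O)CH3: N bonded to a carbonyl → amide (not amine).
  COOCH3: –C(=O)OCH3: carbonyl C bonded to C and to –OCH3 → ester (not ketone + ether).
Ester appears at: CH(OCOCH3), CH2COOCH2, COOCH3 → 3.

3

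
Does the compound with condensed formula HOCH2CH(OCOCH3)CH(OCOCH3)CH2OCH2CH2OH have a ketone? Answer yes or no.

Reading the structure from left to right:
  HOCH2: HO– on an sp³ carbon → alcohol.
  CH(OCOCH3): pendant –OC(=O)CH3: an acyloxy group → ester.
  CH(OCOCH3): pendant –OC(=O)CH3: an acyloxy group → ester.
  CH2OCH2: C–O–C with sp³ carbons on both sides and no adjacent C=O → ether.
  CH2OH: –OH on an sp³ carbon → alcohol.
In CH(OCOCH3), the C=O is bonded to an –O–C group, which defines an ester, not a ketone.
The groups actually present are: alcohol, ester, ether.

no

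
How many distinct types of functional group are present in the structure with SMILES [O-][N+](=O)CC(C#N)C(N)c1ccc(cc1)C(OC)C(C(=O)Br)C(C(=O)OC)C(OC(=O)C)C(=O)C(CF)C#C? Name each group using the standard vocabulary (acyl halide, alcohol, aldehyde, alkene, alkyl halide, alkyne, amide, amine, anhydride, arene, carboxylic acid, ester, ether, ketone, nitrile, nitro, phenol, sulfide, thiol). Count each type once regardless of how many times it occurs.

Working along the chain:
  O2NCH2: –NO2 on carbon → nitro group.
  CH(CN): pendant –C≡N: nitrile.
  CH(NH2): –NH2 on an sp³ carbon with no adjacent C=O → amine.
  C6H4: para-disubstituted benzene ring → arene.
  CH(OCH3): pendant –OCH3: C–O–C with sp³ C, no adjacent C=O → ether.
  CH(COBr): pendant –C(=O)X: carbonyl C bonded to C and halogen → acyl halide.
  CH(COOCH3): pendant –COOCH3: carbonyl C bonded to C and –OCH3 → ester.
  CH(OCOCH3): pendant –OC(=O)CH3: an acyloxy group → ester.
  CO: –C(=O)– with carbon on both sides → ketone.
  CH(CH2F): pendant –CH2X: halogen on sp³ carbon → alkyl halide.
  C≡CH: C≡C triple bond → alkyne.
Distinct types present: acyl halide, alkyl halide, alkyne, amine, arene, ester, ether, ketone, nitrile, nitro.

10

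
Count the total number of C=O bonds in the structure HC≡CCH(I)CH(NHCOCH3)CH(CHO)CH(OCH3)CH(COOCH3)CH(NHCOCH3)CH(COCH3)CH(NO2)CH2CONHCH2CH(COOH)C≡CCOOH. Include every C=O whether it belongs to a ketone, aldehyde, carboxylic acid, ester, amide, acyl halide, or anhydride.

CH(NHCOCH3): amide, 1 C=O (running total 1).
CH(CHO): aldehyde, 1 C=O (running total 2).
CH(COOCH3): ester, 1 C=O (running total 3).
CH(NHCOCH3): amide, 1 C=O (running total 4).
CH(COCH3): ketone, 1 C=O (running total 5).
CH2CONHCH2: amide, 1 C=O (running total 6).
CH(COOH): carboxylic acid, 1 C=O (running total 7).
COOH: carboxylic acid, 1 C=O (running total 8).

8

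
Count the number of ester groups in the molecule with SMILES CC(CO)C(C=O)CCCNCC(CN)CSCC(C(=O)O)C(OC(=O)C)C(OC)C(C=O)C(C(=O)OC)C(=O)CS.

Taking each segment in turn:
  CH(CH2OH): pendant –CH2OH on an sp³ backbone C → alcohol.
  CH(CHO): pendant –CHO: carbonyl C bonded to C and H → aldehyde.
  CH2NHCH2: C–N–C with sp³ carbons and no adjacent C=O → amine (secondary).
  CH(CH2NH2): pendant –CH2NH2: N on sp³ C, no adjacent C=O → amine.
  CH2SCH2: C–S–C linkage → sulfide (thioether).
  CH(COOH): pendant –COOH: carbonyl C bonded to C and –OH → carboxylic acid.
  CH(OCOCH3): pendant –OC(=O)CH3: an acyloxy group → ester.
  CH(OCH3): pendant –OCH3: C–O–C with sp³ C, no adjacent C=O → ether.
  CH(CHO): pendant –CHO: carbonyl C bonded to C and H → aldehyde.
  CH(COOCH3): pendant –COOCH3: carbonyl C bonded to C and –OCH3 → ester.
  CO: –C(=O)– with carbon on both sides → ketone.
  CH2SH: –SH on an sp³ carbon → thiol.
Ester appears at: CH(OCOCH3), CH(COOCH3) → 2.

2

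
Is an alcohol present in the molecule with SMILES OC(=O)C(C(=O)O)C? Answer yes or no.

no

–COOH: carbonyl C bonded to –OH and C → carboxylic acid (the –OH is not a separate alcohol).
pendant –COOH: carbonyl C bonded to C and –OH → carboxylic acid.
In each of HOOC and CH(COOH), the –OH sits on a carbonyl carbon, making it part of a carboxylic acid, not an alcohol.
The groups actually present are: carboxylic acid.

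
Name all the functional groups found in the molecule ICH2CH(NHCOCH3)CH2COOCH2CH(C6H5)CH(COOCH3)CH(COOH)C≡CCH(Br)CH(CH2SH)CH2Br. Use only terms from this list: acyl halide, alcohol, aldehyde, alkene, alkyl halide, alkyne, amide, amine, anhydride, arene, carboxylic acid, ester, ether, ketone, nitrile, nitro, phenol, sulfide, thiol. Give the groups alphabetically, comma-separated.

Working along the chain:
  ICH2: halogen on an sp³ carbon → alkyl halide.
  CH(NHCOCH3): pendant –NHC(=O)CH3: N bonded to a carbonyl → amide (not amine).
  CH2COOCH2: –C(=O)–O–C with C on the carbonyl side → ester.
  CH(C6H5): pendant –C6H5: benzene ring → arene.
  CH(COOCH3): pendant –COOCH3: carbonyl C bonded to C and –OCH3 → ester.
  CH(COOH): pendant –COOH: carbonyl C bonded to C and –OH → carboxylic acid.
  C≡C: C≡C triple bond → alkyne.
  CH(Br): halogen on an sp³ carbon → alkyl halide.
  CH(CH2SH): pendant –CH2SH → thiol.
  CH2Br: halogen on an sp³ carbon → alkyl halide.

alkyl halide, alkyne, amide, arene, carboxylic acid, ester, thiol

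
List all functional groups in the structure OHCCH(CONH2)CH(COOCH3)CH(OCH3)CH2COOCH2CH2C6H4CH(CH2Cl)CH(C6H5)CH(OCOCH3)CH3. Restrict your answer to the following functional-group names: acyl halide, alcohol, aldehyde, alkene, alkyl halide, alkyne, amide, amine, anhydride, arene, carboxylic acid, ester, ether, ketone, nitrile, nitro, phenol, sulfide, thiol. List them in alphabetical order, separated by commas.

terminal –CHO: carbonyl C bonded to H and C → aldehyde.
pendant –CONH2: carbonyl C bonded to C and N → amide.
pendant –COOCH3: carbonyl C bonded to C and –OCH3 → ester.
pendant –OCH3: C–O–C with sp³ C, no adjacent C=O → ether.
–C(=O)–O–C with C on the carbonyl side → ester.
para-disubstituted benzene ring → arene.
pendant –CH2X: halogen on sp³ carbon → alkyl halide.
pendant –C6H5: benzene ring → arene.
pendant –OC(=O)CH3: an acyloxy group → ester.

aldehyde, alkyl halide, amide, arene, ester, ether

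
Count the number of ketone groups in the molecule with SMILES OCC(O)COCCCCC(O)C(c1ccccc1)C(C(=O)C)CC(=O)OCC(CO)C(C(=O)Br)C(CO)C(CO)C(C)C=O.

Reading the structure from left to right:
  HOCH2: HO– on an sp³ carbon → alcohol.
  CH(OH): –OH on an sp³ carbon → alcohol (secondary).
  CH2OCH2: C–O–C with sp³ carbons on both sides and no adjacent C=O → ether.
  CH(OH): –OH on an sp³ carbon → alcohol (secondary).
  CH(C6H5): pendant –C6H5: benzene ring → arene.
  CH(COCH3): pendant –COCH3: carbonyl C bonded to two carbons → ketone.
  CH2COOCH2: –C(=O)–O–C with C on the carbonyl side → ester.
  CH(CH2OH): pendant –CH2OH on an sp³ backbone C → alcohol.
  CH(COBr): pendant –C(=O)X: carbonyl C bonded to C and halogen → acyl halide.
  CH(CH2OH): pendant –CH2OH on an sp³ backbone C → alcohol.
  CH(CH2OH): pendant –CH2OH on an sp³ backbone C → alcohol.
  CHO: terminal –CHO: carbonyl C bonded to H and C → aldehyde.
Ketone appears at: CH(COCH3) → 1.

1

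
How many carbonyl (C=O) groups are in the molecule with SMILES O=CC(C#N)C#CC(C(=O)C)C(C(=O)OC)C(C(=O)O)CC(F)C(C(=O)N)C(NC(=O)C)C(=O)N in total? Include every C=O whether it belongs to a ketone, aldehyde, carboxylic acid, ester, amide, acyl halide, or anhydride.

OHC: aldehyde, 1 C=O (running total 1).
CH(COCH3): ketone, 1 C=O (running total 2).
CH(COOCH3): ester, 1 C=O (running total 3).
CH(COOH): carboxylic acid, 1 C=O (running total 4).
CH(CONH2): amide, 1 C=O (running total 5).
CH(NHCOCH3): amide, 1 C=O (running total 6).
CONH2: amide, 1 C=O (running total 7).

7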